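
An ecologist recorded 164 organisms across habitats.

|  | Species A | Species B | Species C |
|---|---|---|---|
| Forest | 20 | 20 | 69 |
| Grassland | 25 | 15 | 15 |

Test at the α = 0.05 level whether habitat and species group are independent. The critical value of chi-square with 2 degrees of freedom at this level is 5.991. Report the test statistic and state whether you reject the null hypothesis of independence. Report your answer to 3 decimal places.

Row totals: 109, 55. Column totals: 45, 35, 84. Grand total N = 164.
Expected counts (row total × column total / N):
  Forest, Species A: 109×45/164 = 29.9085
  Forest, Species B: 109×35/164 = 23.2622
  Forest, Species C: 109×84/164 = 55.8293
  Grassland, Species A: 55×45/164 = 15.0915
  Grassland, Species B: 55×35/164 = 11.7378
  Grassland, Species C: 55×84/164 = 28.1707
Contributions (O − E)²/E:
  (20 − 29.9085)²/29.9085 = 3.2826
  (20 − 23.2622)²/23.2622 = 0.4575
  (69 − 55.8293)²/55.8293 = 3.1071
  (25 − 15.0915)²/15.0915 = 6.5055
  (15 − 11.7378)²/11.7378 = 0.9066
  (15 − 28.1707)²/28.1707 = 6.1577
χ² = 3.2826 + 0.4575 + 3.1071 + 6.5055 + 0.9066 + 6.1577 = 20.417
df = (2−1)(3−1) = 2. Since 20.417 > 5.991, reject the null hypothesis of independence at α = 0.05.

20.417; reject H₀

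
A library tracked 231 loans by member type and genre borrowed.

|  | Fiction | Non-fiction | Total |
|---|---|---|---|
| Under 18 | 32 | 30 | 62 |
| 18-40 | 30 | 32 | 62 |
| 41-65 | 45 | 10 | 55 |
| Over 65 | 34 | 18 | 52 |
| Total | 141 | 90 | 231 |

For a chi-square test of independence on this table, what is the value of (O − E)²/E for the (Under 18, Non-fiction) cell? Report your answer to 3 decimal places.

Row total (Under 18) = 62; column total (Non-fiction) = 90; N = 231.
Expected count E = 62 × 90 / 231 = 24.15584.
Contribution = (O − E)²/E = (30 − 24.15584)² / 24.15584 = 1.414.

1.414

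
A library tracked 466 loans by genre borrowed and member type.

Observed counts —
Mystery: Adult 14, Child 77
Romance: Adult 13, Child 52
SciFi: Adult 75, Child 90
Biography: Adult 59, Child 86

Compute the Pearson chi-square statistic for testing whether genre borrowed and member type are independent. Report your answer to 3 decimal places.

31.961

Row totals: 91, 65, 165, 145. Column totals: 161, 305. Grand total N = 466.
Expected counts (row total × column total / N):
  Mystery, Adult: 91×161/466 = 31.4399
  Mystery, Child: 91×305/466 = 59.5601
  Romance, Adult: 65×161/466 = 22.4571
  Romance, Child: 65×305/466 = 42.5429
  SciFi, Adult: 165×161/466 = 57.0064
  SciFi, Child: 165×305/466 = 107.9936
  Biography, Adult: 145×161/466 = 50.0966
  Biography, Child: 145×305/466 = 94.9034
Contributions (O − E)²/E:
  (14 − 31.4399)²/31.4399 = 9.6740
  (77 − 59.5601)²/59.5601 = 5.1066
  (13 − 22.4571)²/22.4571 = 3.9826
  (52 − 42.5429)²/42.5429 = 2.1023
  (75 − 57.0064)²/57.0064 = 5.6795
  (90 − 107.9936)²/107.9936 = 2.9980
  (59 − 50.0966)²/50.0966 = 1.5824
  (86 − 94.9034)²/94.9034 = 0.8353
χ² = 9.6740 + 5.1066 + 3.9826 + 2.1023 + 5.6795 + 2.9980 + 1.5824 + 0.8353 = 31.961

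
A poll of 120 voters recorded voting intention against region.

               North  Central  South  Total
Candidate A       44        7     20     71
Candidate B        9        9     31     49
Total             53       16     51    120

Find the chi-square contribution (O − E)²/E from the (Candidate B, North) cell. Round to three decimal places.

7.384

Row total (Candidate B) = 49; column total (North) = 53; N = 120.
Expected count E = 49 × 53 / 120 = 21.6417.
Contribution = (O − E)²/E = (9 − 21.6417)² / 21.6417 = 7.384.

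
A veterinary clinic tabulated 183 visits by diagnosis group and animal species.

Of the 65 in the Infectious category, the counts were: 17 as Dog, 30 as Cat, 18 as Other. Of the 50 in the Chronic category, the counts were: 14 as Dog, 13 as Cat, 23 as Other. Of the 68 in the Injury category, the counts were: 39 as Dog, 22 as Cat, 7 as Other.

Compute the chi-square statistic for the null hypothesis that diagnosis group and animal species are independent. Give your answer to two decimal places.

27.97

Row totals: 65, 50, 68. Column totals: 70, 65, 48. Grand total N = 183.
Expected counts (row total × column total / N):
  Infectious, Dog: 65×70/183 = 24.863
  Infectious, Cat: 65×65/183 = 23.087
  Infectious, Other: 65×48/183 = 17.049
  Chronic, Dog: 50×70/183 = 19.126
  Chronic, Cat: 50×65/183 = 17.760
  Chronic, Other: 50×48/183 = 13.115
  Injury, Dog: 68×70/183 = 26.011
  Injury, Cat: 68×65/183 = 24.153
  Injury, Other: 68×48/183 = 17.836
Contributions (O − E)²/E:
  (17 − 24.863)²/24.863 = 2.4867
  (30 − 23.087)²/23.087 = 2.0700
  (18 − 17.049)²/17.049 = 0.0530
  (14 − 19.126)²/19.126 = 1.3738
  (13 − 17.760)²/17.760 = 1.2758
  (23 − 13.115)²/13.115 = 7.4505
  (39 − 26.011)²/26.011 = 6.4863
  (22 − 24.153)²/24.153 = 0.1919
  (7 − 17.836)²/17.836 = 6.5833
χ² = 2.4867 + 2.0700 + 0.0530 + 1.3738 + 1.2758 + 7.4505 + 6.4863 + 0.1919 + 6.5833 = 27.97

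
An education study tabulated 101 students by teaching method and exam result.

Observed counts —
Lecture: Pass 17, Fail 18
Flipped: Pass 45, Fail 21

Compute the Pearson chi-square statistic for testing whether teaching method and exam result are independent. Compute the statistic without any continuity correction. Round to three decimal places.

Row totals: 35, 66. Column totals: 62, 39. Grand total N = 101.
Expected counts (row total × column total / N):
  Lecture, Pass: 35×62/101 = 21.4851
  Lecture, Fail: 35×39/101 = 13.5149
  Flipped, Pass: 66×62/101 = 40.5149
  Flipped, Fail: 66×39/101 = 25.4851
Contributions (O − E)²/E:
  (17 − 21.4851)²/21.4851 = 0.9363
  (18 − 13.5149)²/13.5149 = 1.4884
  (45 − 40.5149)²/40.5149 = 0.4965
  (21 − 25.4851)²/25.4851 = 0.7893
χ² = 0.9363 + 1.4884 + 0.4965 + 0.7893 = 3.711

3.711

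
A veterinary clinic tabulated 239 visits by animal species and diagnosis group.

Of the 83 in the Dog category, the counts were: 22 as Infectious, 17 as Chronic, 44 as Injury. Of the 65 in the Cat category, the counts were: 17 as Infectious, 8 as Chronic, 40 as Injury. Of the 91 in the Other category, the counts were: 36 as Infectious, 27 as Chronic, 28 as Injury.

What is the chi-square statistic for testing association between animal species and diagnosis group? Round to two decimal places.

Row totals: 83, 65, 91. Column totals: 75, 52, 112. Grand total N = 239.
Expected counts (row total × column total / N):
  Dog, Infectious: 83×75/239 = 26.046
  Dog, Chronic: 83×52/239 = 18.059
  Dog, Injury: 83×112/239 = 38.895
  Cat, Infectious: 65×75/239 = 20.397
  Cat, Chronic: 65×52/239 = 14.142
  Cat, Injury: 65×112/239 = 30.460
  Other, Infectious: 91×75/239 = 28.556
  Other, Chronic: 91×52/239 = 19.799
  Other, Injury: 91×112/239 = 42.644
Contributions (O − E)²/E:
  (22 − 26.046)²/26.046 = 0.6285
  (17 − 18.059)²/18.059 = 0.0621
  (44 − 38.895)²/38.895 = 0.6700
  (17 − 20.397)²/20.397 = 0.5658
  (8 − 14.142)²/14.142 = 2.6675
  (40 − 30.460)²/30.460 = 2.9879
  (36 − 28.556)²/28.556 = 1.9405
  (27 − 19.799)²/19.799 = 2.6190
  (28 − 42.644)²/42.644 = 5.0288
χ² = 0.6285 + 0.0621 + 0.6700 + 0.5658 + 2.6675 + 2.9879 + 1.9405 + 2.6190 + 5.0288 = 17.17

17.17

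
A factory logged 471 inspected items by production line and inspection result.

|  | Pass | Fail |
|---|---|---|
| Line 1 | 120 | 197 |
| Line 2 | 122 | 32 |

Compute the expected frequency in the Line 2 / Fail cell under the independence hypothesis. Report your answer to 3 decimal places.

Row total (Line 2) = 154; column total (Fail) = 229; grand total N = 471.
Expected count = (row total × column total) / N = 154 × 229 / 471 = 74.875.

74.875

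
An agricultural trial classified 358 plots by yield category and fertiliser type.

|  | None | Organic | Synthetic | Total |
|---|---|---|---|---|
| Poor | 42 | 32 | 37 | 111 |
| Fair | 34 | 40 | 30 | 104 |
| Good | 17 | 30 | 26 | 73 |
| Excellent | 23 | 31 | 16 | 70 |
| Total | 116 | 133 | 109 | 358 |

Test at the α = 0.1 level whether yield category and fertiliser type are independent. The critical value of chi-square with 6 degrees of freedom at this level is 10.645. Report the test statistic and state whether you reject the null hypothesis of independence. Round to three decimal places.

Grand total N = 358.
Expected counts (row total × column total / N):
  Poor, None: 111×116/358 = 35.9665
  Poor, Organic: 111×133/358 = 41.2374
  Poor, Synthetic: 111×109/358 = 33.7961
  Fair, None: 104×116/358 = 33.6983
  Fair, Organic: 104×133/358 = 38.6369
  Fair, Synthetic: 104×109/358 = 31.6648
  Good, None: 73×116/358 = 23.6536
  Good, Organic: 73×133/358 = 27.1201
  Good, Synthetic: 73×109/358 = 22.2263
  Excellent, None: 70×116/358 = 22.6816
  Excellent, Organic: 70×133/358 = 26.0056
  Excellent, Synthetic: 70×109/358 = 21.3128
Contributions (O − E)²/E:
  (42 − 35.9665)²/35.9665 = 1.0121
  (32 − 41.2374)²/41.2374 = 2.0692
  (37 − 33.7961)²/33.7961 = 0.3037
  (34 − 33.6983)²/33.6983 = 0.0027
  (40 − 38.6369)²/38.6369 = 0.0481
  (30 − 31.6648)²/31.6648 = 0.0875
  (17 − 23.6536)²/23.6536 = 1.8716
  (30 − 27.1201)²/27.1201 = 0.3058
  (26 − 22.2263)²/22.2263 = 0.6407
  (23 − 22.6816)²/22.6816 = 0.0045
  (31 − 26.0056)²/26.0056 = 0.9592
  (16 − 21.3128)²/21.3128 = 1.3244
χ² = 1.0121 + 2.0692 + 0.3037 + 0.0027 + 0.0481 + 0.0875 + 1.8716 + 0.3058 + 0.6407 + 0.0045 + 0.9592 + 1.3244 = 8.630
df = (4−1)(3−1) = 6. Since 8.630 < 10.645, fail to reject the null hypothesis of independence at α = 0.1.

8.630; fail to reject H₀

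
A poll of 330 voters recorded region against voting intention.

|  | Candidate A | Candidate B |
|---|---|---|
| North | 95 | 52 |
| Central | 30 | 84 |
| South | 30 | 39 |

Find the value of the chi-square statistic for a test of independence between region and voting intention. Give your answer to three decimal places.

38.260

Row totals: 147, 114, 69. Column totals: 155, 175. Grand total N = 330.
Expected counts (row total × column total / N):
  North, Candidate A: 147×155/330 = 69.0455
  North, Candidate B: 147×175/330 = 77.9545
  Central, Candidate A: 114×155/330 = 53.5455
  Central, Candidate B: 114×175/330 = 60.4545
  South, Candidate A: 69×155/330 = 32.4091
  South, Candidate B: 69×175/330 = 36.5909
Contributions (O − E)²/E:
  (95 − 69.0455)²/69.0455 = 9.7564
  (52 − 77.9545)²/77.9545 = 8.6414
  (30 − 53.5455)²/53.5455 = 10.3536
  (84 − 60.4545)²/60.4545 = 9.1704
  (30 − 32.4091)²/32.4091 = 0.1791
  (39 − 36.5909)²/36.5909 = 0.1586
χ² = 9.7564 + 8.6414 + 10.3536 + 9.1704 + 0.1791 + 0.1586 = 38.260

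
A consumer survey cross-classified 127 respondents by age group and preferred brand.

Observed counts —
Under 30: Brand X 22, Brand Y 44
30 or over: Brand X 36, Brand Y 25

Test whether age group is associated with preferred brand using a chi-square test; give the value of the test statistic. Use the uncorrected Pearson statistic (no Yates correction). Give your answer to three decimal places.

8.427

Row totals: 66, 61. Column totals: 58, 69. Grand total N = 127.
Expected counts (row total × column total / N):
  Under 30, Brand X: 66×58/127 = 30.1417
  Under 30, Brand Y: 66×69/127 = 35.8583
  30 or over, Brand X: 61×58/127 = 27.8583
  30 or over, Brand Y: 61×69/127 = 33.1417
Contributions (O − E)²/E:
  (22 − 30.1417)²/30.1417 = 2.1992
  (44 − 35.8583)²/35.8583 = 1.8486
  (36 − 27.8583)²/27.8583 = 2.3794
  (25 − 33.1417)²/33.1417 = 2.0001
χ² = 2.1992 + 1.8486 + 2.3794 + 2.0001 = 8.427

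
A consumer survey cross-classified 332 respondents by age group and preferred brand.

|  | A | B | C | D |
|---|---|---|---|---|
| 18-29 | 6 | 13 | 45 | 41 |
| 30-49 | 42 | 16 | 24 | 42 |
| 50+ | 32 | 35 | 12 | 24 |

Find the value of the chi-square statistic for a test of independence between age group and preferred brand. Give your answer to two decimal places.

Row totals: 105, 124, 103. Column totals: 80, 64, 81, 107. Grand total N = 332.
Expected counts (row total × column total / N):
  18-29, A: 105×80/332 = 25.301
  18-29, B: 105×64/332 = 20.241
  18-29, C: 105×81/332 = 25.617
  18-29, D: 105×107/332 = 33.840
  30-49, A: 124×80/332 = 29.880
  30-49, B: 124×64/332 = 23.904
  30-49, C: 124×81/332 = 30.253
  30-49, D: 124×107/332 = 39.964
  50+, A: 103×80/332 = 24.819
  50+, B: 103×64/332 = 19.855
  50+, C: 103×81/332 = 25.130
  50+, D: 103×107/332 = 33.196
Contributions (O − E)²/E:
  (6 − 25.301)²/25.301 = 14.7239
  (13 − 20.241)²/20.241 = 2.5904
  (45 − 25.617)²/25.617 = 14.6661
  (41 − 33.840)²/33.840 = 1.5149
  (42 − 29.880)²/29.880 = 4.9161
  (16 − 23.904)²/23.904 = 2.6135
  (24 − 30.253)²/30.253 = 1.2924
  (42 − 39.964)²/39.964 = 0.1037
  (32 − 24.819)²/24.819 = 2.0777
  (35 − 19.855)²/19.855 = 11.5523
  (12 − 25.130)²/25.130 = 6.8602
  (24 − 33.196)²/33.196 = 2.5475
χ² = 14.7239 + 2.5904 + 14.6661 + 1.5149 + 4.9161 + 2.6135 + 1.2924 + 0.1037 + 2.0777 + 11.5523 + 6.8602 + 2.5475 = 65.46

65.46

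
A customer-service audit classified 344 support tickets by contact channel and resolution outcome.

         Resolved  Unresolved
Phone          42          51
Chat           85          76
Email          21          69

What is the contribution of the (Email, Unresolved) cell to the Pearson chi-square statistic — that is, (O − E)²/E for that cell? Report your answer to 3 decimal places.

6.124

Row total (Email) = 90; column total (Unresolved) = 196; N = 344.
Expected count E = 90 × 196 / 344 = 51.2791.
Contribution = (O − E)²/E = (69 − 51.2791)² / 51.2791 = 6.124.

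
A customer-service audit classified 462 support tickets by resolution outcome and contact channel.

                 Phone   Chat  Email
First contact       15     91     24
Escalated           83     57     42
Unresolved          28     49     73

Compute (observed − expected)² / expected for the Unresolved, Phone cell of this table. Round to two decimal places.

Row total (Unresolved) = 150; column total (Phone) = 126; N = 462.
Expected count E = 150 × 126 / 462 = 40.9091.
Contribution = (O − E)²/E = (28 − 40.9091)² / 40.9091 = 4.07.

4.07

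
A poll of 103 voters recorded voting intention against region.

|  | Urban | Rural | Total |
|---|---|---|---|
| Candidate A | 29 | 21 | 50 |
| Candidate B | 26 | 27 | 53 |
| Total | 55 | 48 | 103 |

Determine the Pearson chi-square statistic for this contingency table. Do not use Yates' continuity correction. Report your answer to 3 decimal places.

Grand total N = 103.
Expected counts (row total × column total / N):
  Candidate A, Urban: 50×55/103 = 26.6990
  Candidate A, Rural: 50×48/103 = 23.3010
  Candidate B, Urban: 53×55/103 = 28.3010
  Candidate B, Rural: 53×48/103 = 24.6990
Contributions (O − E)²/E:
  (29 − 26.6990)²/26.6990 = 0.1983
  (21 − 23.3010)²/23.3010 = 0.2272
  (26 − 28.3010)²/28.3010 = 0.1871
  (27 − 24.6990)²/24.6990 = 0.2144
χ² = 0.1983 + 0.2272 + 0.1871 + 0.2144 = 0.827

0.827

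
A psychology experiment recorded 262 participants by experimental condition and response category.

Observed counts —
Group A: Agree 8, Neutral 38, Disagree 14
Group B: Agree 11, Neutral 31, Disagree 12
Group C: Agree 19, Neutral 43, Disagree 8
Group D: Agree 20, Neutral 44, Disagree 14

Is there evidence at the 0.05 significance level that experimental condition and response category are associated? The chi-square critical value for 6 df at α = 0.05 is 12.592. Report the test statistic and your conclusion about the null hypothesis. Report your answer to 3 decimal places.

6.851; fail to reject H₀

Row totals: 60, 54, 70, 78. Column totals: 58, 156, 48. Grand total N = 262.
Expected counts (row total × column total / N):
  Group A, Agree: 60×58/262 = 13.2824
  Group A, Neutral: 60×156/262 = 35.7252
  Group A, Disagree: 60×48/262 = 10.9924
  Group B, Agree: 54×58/262 = 11.9542
  Group B, Neutral: 54×156/262 = 32.1527
  Group B, Disagree: 54×48/262 = 9.8931
  Group C, Agree: 70×58/262 = 15.4962
  Group C, Neutral: 70×156/262 = 41.6794
  Group C, Disagree: 70×48/262 = 12.8244
  Group D, Agree: 78×58/262 = 17.2672
  Group D, Neutral: 78×156/262 = 46.4427
  Group D, Disagree: 78×48/262 = 14.2901
Contributions (O − E)²/E:
  (8 − 13.2824)²/13.2824 = 2.1008
  (38 − 35.7252)²/35.7252 = 0.1448
  (14 − 10.9924)²/10.9924 = 0.8229
  (11 − 11.9542)²/11.9542 = 0.0762
  (31 − 32.1527)²/32.1527 = 0.0413
  (12 − 9.8931)²/9.8931 = 0.4487
  (19 − 15.4962)²/15.4962 = 0.7922
  (43 − 41.6794)²/41.6794 = 0.0418
  (8 − 12.8244)²/12.8244 = 1.8149
  (20 − 17.2672)²/17.2672 = 0.4325
  (44 − 46.4427)²/46.4427 = 0.1285
  (14 − 14.2901)²/14.2901 = 0.0059
χ² = 2.1008 + 0.1448 + 0.8229 + 0.0762 + 0.0413 + 0.4487 + 0.7922 + 0.0418 + 1.8149 + 0.4325 + 0.1285 + 0.0059 = 6.851
df = (4−1)(3−1) = 6. Since 6.851 < 12.592, fail to reject the null hypothesis of independence at α = 0.05.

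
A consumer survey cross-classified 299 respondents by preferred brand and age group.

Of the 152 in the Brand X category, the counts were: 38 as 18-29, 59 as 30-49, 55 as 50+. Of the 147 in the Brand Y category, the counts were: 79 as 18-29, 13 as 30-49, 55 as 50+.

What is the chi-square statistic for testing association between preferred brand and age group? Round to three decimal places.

43.685

Row totals: 152, 147. Column totals: 117, 72, 110. Grand total N = 299.
Expected counts (row total × column total / N):
  Brand X, 18-29: 152×117/299 = 59.4783
  Brand X, 30-49: 152×72/299 = 36.6020
  Brand X, 50+: 152×110/299 = 55.9197
  Brand Y, 18-29: 147×117/299 = 57.5217
  Brand Y, 30-49: 147×72/299 = 35.3980
  Brand Y, 50+: 147×110/299 = 54.0803
Contributions (O − E)²/E:
  (38 − 59.4783)²/59.4783 = 7.7561
  (59 − 36.6020)²/36.6020 = 13.7061
  (55 − 55.9197)²/55.9197 = 0.0151
  (79 − 57.5217)²/57.5217 = 8.0199
  (13 − 35.3980)²/35.3980 = 14.1723
  (55 − 54.0803)²/54.0803 = 0.0156
χ² = 7.7561 + 13.7061 + 0.0151 + 8.0199 + 14.1723 + 0.0156 = 43.685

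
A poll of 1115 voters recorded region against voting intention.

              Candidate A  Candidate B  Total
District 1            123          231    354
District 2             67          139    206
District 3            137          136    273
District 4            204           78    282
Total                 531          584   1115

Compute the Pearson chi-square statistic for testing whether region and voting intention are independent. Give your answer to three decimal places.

Grand total N = 1115.
Expected counts (row total × column total / N):
  District 1, Candidate A: 354×531/1115 = 168.5865
  District 1, Candidate B: 354×584/1115 = 185.4135
  District 2, Candidate A: 206×531/1115 = 98.1040
  District 2, Candidate B: 206×584/1115 = 107.8960
  District 3, Candidate A: 273×531/1115 = 130.0117
  District 3, Candidate B: 273×584/1115 = 142.9883
  District 4, Candidate A: 282×531/1115 = 134.2978
  District 4, Candidate B: 282×584/1115 = 147.7022
Contributions (O − E)²/E:
  (123 − 168.5865)²/168.5865 = 12.3268
  (231 − 185.4135)²/185.4135 = 11.2081
  (67 − 98.1040)²/98.1040 = 9.8616
  (139 − 107.8960)²/107.8960 = 8.9666
  (137 − 130.0117)²/130.0117 = 0.3756
  (136 − 142.9883)²/142.9883 = 0.3415
  (204 − 134.2978)²/134.2978 = 36.1763
  (78 − 147.7022)²/147.7022 = 32.8932
χ² = 12.3268 + 11.2081 + 9.8616 + 8.9666 + 0.3756 + 0.3415 + 36.1763 + 32.8932 = 112.150

112.150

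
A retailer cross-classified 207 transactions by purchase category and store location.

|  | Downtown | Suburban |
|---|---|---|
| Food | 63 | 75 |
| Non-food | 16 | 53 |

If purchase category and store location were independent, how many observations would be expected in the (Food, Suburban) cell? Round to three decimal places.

85.333

Row total (Food) = 138; column total (Suburban) = 128; grand total N = 207.
Expected count = (row total × column total) / N = 138 × 128 / 207 = 85.333.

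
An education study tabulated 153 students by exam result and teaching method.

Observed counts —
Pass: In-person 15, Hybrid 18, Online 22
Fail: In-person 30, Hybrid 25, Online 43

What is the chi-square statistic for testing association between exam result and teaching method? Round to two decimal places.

Row totals: 55, 98. Column totals: 45, 43, 65. Grand total N = 153.
Expected counts (row total × column total / N):
  Pass, In-person: 55×45/153 = 16.176
  Pass, Hybrid: 55×43/153 = 15.458
  Pass, Online: 55×65/153 = 23.366
  Fail, In-person: 98×45/153 = 28.824
  Fail, Hybrid: 98×43/153 = 27.542
  Fail, Online: 98×65/153 = 41.634
Contributions (O − E)²/E:
  (15 − 16.176)²/16.176 = 0.0855
  (18 − 15.458)²/15.458 = 0.4180
  (22 − 23.366)²/23.366 = 0.0799
  (30 − 28.824)²/28.824 = 0.0480
  (25 − 27.542)²/27.542 = 0.2346
  (43 − 41.634)²/41.634 = 0.0448
χ² = 0.0855 + 0.4180 + 0.0799 + 0.0480 + 0.2346 + 0.0448 = 0.91

0.91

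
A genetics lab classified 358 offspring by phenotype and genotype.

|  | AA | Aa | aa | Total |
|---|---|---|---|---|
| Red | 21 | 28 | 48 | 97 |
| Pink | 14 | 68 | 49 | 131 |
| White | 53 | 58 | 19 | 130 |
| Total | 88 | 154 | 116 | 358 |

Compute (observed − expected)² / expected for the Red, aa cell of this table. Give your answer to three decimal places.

Row total (Red) = 97; column total (aa) = 116; N = 358.
Expected count E = 97 × 116 / 358 = 31.43017.
Contribution = (O − E)²/E = (48 − 31.43017)² / 31.43017 = 8.736.

8.736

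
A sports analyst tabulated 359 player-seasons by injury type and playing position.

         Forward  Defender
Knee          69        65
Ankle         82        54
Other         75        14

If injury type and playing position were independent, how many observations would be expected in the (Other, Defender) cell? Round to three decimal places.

32.972

Row total (Other) = 89; column total (Defender) = 133; grand total N = 359.
Expected count = (row total × column total) / N = 89 × 133 / 359 = 32.972.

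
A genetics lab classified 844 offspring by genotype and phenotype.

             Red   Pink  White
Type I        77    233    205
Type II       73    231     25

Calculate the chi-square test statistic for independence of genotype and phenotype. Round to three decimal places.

Row totals: 515, 329. Column totals: 150, 464, 230. Grand total N = 844.
Expected counts (row total × column total / N):
  Type I, Red: 515×150/844 = 91.5284
  Type I, Pink: 515×464/844 = 283.1280
  Type I, White: 515×230/844 = 140.3436
  Type II, Red: 329×150/844 = 58.4716
  Type II, Pink: 329×464/844 = 180.8720
  Type II, White: 329×230/844 = 89.6564
Contributions (O − E)²/E:
  (77 − 91.5284)²/91.5284 = 2.3061
  (233 − 283.1280)²/283.1280 = 8.8752
  (205 − 140.3436)²/140.3436 = 29.7873
  (73 − 58.4716)²/58.4716 = 3.6099
  (231 − 180.8720)²/180.8720 = 13.8928
  (25 − 89.6564)²/89.6564 = 46.6275
χ² = 2.3061 + 8.8752 + 29.7873 + 3.6099 + 13.8928 + 46.6275 = 105.099

105.099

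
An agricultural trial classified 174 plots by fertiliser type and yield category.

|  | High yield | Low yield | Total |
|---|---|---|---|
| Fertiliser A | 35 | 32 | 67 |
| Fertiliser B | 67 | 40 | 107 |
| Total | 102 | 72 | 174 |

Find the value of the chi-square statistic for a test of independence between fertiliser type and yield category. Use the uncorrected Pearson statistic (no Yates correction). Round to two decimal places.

1.83

Grand total N = 174.
Expected counts (row total × column total / N):
  Fertiliser A, High yield: 67×102/174 = 39.276
  Fertiliser A, Low yield: 67×72/174 = 27.724
  Fertiliser B, High yield: 107×102/174 = 62.724
  Fertiliser B, Low yield: 107×72/174 = 44.276
Contributions (O − E)²/E:
  (35 − 39.276)²/39.276 = 0.4655
  (32 − 27.724)²/27.724 = 0.6595
  (67 − 62.724)²/62.724 = 0.2915
  (40 − 44.276)²/44.276 = 0.4130
χ² = 0.4655 + 0.6595 + 0.2915 + 0.4130 = 1.83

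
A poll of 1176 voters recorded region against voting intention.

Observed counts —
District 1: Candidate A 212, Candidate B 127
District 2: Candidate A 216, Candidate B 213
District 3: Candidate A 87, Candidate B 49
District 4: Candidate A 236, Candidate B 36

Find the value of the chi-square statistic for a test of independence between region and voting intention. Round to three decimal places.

96.018

Row totals: 339, 429, 136, 272. Column totals: 751, 425. Grand total N = 1176.
Expected counts (row total × column total / N):
  District 1, Candidate A: 339×751/1176 = 216.4872
  District 1, Candidate B: 339×425/1176 = 122.5128
  District 2, Candidate A: 429×751/1176 = 273.9617
  District 2, Candidate B: 429×425/1176 = 155.0383
  District 3, Candidate A: 136×751/1176 = 86.8503
  District 3, Candidate B: 136×425/1176 = 49.1497
  District 4, Candidate A: 272×751/1176 = 173.7007
  District 4, Candidate B: 272×425/1176 = 98.2993
Contributions (O − E)²/E:
  (212 − 216.4872)²/216.4872 = 0.0930
  (127 − 122.5128)²/122.5128 = 0.1643
  (216 − 273.9617)²/273.9617 = 12.2629
  (213 − 155.0383)²/155.0383 = 21.6692
  (87 − 86.8503)²/86.8503 = 0.0003
  (49 − 49.1497)²/49.1497 = 0.0005
  (236 − 173.7007)²/173.7007 = 22.3442
  (36 − 98.2993)²/98.2993 = 39.4835
χ² = 0.0930 + 0.1643 + 12.2629 + 21.6692 + 0.0003 + 0.0005 + 22.3442 + 39.4835 = 96.018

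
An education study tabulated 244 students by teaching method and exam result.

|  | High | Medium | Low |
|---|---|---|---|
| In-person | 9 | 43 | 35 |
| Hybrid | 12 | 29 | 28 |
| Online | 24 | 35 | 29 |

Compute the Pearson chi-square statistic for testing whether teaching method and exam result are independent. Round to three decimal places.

Row totals: 87, 69, 88. Column totals: 45, 107, 92. Grand total N = 244.
Expected counts (row total × column total / N):
  In-person, High: 87×45/244 = 16.0451
  In-person, Medium: 87×107/244 = 38.1516
  In-person, Low: 87×92/244 = 32.8033
  Hybrid, High: 69×45/244 = 12.7254
  Hybrid, Medium: 69×107/244 = 30.2582
  Hybrid, Low: 69×92/244 = 26.0164
  Online, High: 88×45/244 = 16.2295
  Online, Medium: 88×107/244 = 38.5902
  Online, Low: 88×92/244 = 33.1803
Contributions (O − E)²/E:
  (9 − 16.0451)²/16.0451 = 3.0934
  (43 − 38.1516)²/38.1516 = 0.6161
  (35 − 32.8033)²/32.8033 = 0.1471
  (12 − 12.7254)²/12.7254 = 0.0414
  (29 − 30.2582)²/30.2582 = 0.0523
  (28 − 26.0164)²/26.0164 = 0.1512
  (24 − 16.2295)²/16.2295 = 3.7204
  (35 − 38.5902)²/38.5902 = 0.3340
  (29 − 33.1803)²/33.1803 = 0.5267
χ² = 3.0934 + 0.6161 + 0.1471 + 0.0414 + 0.0523 + 0.1512 + 3.7204 + 0.3340 + 0.5267 = 8.683

8.683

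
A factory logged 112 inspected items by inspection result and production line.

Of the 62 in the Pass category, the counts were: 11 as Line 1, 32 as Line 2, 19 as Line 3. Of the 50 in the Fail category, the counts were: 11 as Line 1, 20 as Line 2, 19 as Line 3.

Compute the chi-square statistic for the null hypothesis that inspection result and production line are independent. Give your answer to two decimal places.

Row totals: 62, 50. Column totals: 22, 52, 38. Grand total N = 112.
Expected counts (row total × column total / N):
  Pass, Line 1: 62×22/112 = 12.1786
  Pass, Line 2: 62×52/112 = 28.7857
  Pass, Line 3: 62×38/112 = 21.0357
  Fail, Line 1: 50×22/112 = 9.8214
  Fail, Line 2: 50×52/112 = 23.2143
  Fail, Line 3: 50×38/112 = 16.9643
Contributions (O − E)²/E:
  (11 − 12.1786)²/12.1786 = 0.1141
  (32 − 28.7857)²/28.7857 = 0.3589
  (19 − 21.0357)²/21.0357 = 0.1970
  (11 − 9.8214)²/9.8214 = 0.1414
  (20 − 23.2143)²/23.2143 = 0.4451
  (19 − 16.9643)²/16.9643 = 0.2443
χ² = 0.1141 + 0.3589 + 0.1970 + 0.1414 + 0.4451 + 0.2443 = 1.50

1.50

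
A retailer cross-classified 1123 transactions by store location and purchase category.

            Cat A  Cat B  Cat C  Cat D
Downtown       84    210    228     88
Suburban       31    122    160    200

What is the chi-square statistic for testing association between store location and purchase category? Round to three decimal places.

Row totals: 610, 513. Column totals: 115, 332, 388, 288. Grand total N = 1123.
Expected counts (row total × column total / N):
  Downtown, Cat A: 610×115/1123 = 62.4666
  Downtown, Cat B: 610×332/1123 = 180.3384
  Downtown, Cat C: 610×388/1123 = 210.7569
  Downtown, Cat D: 610×288/1123 = 156.4381
  Suburban, Cat A: 513×115/1123 = 52.5334
  Suburban, Cat B: 513×332/1123 = 151.6616
  Suburban, Cat C: 513×388/1123 = 177.2431
  Suburban, Cat D: 513×288/1123 = 131.5619
Contributions (O − E)²/E:
  (84 − 62.4666)²/62.4666 = 7.4230
  (210 − 180.3384)²/180.3384 = 4.8787
  (228 − 210.7569)²/210.7569 = 1.4107
  (88 − 156.4381)²/156.4381 = 29.9401
  (31 − 52.5334)²/52.5334 = 8.8265
  (122 − 151.6616)²/151.6616 = 5.8011
  (160 − 177.2431)²/177.2431 = 1.6775
  (200 − 131.5619)²/131.5619 = 35.6013
χ² = 7.4230 + 4.8787 + 1.4107 + 29.9401 + 8.8265 + 5.8011 + 1.6775 + 35.6013 = 95.559

95.559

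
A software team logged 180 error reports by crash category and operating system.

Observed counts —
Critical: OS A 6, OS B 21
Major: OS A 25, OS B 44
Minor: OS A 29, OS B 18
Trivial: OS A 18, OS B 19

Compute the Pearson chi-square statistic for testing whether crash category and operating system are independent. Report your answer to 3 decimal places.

13.201

Row totals: 27, 69, 47, 37. Column totals: 78, 102. Grand total N = 180.
Expected counts (row total × column total / N):
  Critical, OS A: 27×78/180 = 11.7000
  Critical, OS B: 27×102/180 = 15.3000
  Major, OS A: 69×78/180 = 29.9000
  Major, OS B: 69×102/180 = 39.1000
  Minor, OS A: 47×78/180 = 20.3667
  Minor, OS B: 47×102/180 = 26.6333
  Trivial, OS A: 37×78/180 = 16.0333
  Trivial, OS B: 37×102/180 = 20.9667
Contributions (O − E)²/E:
  (6 − 11.7000)²/11.7000 = 2.7769
  (21 − 15.3000)²/15.3000 = 2.1235
  (25 − 29.9000)²/29.9000 = 0.8030
  (44 − 39.1000)²/39.1000 = 0.6141
  (29 − 20.3667)²/20.3667 = 3.6596
  (18 − 26.6333)²/26.6333 = 2.7985
  (18 − 16.0333)²/16.0333 = 0.2412
  (19 − 20.9667)²/20.9667 = 0.1845
χ² = 2.7769 + 2.1235 + 0.8030 + 0.6141 + 3.6596 + 2.7985 + 0.2412 + 0.1845 = 13.201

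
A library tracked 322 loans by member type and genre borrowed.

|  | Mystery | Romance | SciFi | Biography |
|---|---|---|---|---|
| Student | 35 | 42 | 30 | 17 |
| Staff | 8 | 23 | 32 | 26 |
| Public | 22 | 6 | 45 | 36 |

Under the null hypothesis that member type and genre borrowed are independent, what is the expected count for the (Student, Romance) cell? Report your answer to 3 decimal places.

Row total (Student) = 124; column total (Romance) = 71; grand total N = 322.
Expected count = (row total × column total) / N = 124 × 71 / 322 = 27.342.

27.342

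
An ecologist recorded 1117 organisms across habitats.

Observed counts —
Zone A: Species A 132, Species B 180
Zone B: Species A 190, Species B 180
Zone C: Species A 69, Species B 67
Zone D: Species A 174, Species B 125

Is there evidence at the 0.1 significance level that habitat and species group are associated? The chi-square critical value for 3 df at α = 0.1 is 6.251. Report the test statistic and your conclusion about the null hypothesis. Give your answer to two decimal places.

Row totals: 312, 370, 136, 299. Column totals: 565, 552. Grand total N = 1117.
Expected counts (row total × column total / N):
  Zone A, Species A: 312×565/1117 = 157.816
  Zone A, Species B: 312×552/1117 = 154.184
  Zone B, Species A: 370×565/1117 = 187.153
  Zone B, Species B: 370×552/1117 = 182.847
  Zone C, Species A: 136×565/1117 = 68.791
  Zone C, Species B: 136×552/1117 = 67.209
  Zone D, Species A: 299×565/1117 = 151.240
  Zone D, Species B: 299×552/1117 = 147.760
Contributions (O − E)²/E:
  (132 − 157.816)²/157.816 = 4.2231
  (180 − 154.184)²/154.184 = 4.3225
  (190 − 187.153)²/187.153 = 0.0433
  (180 − 182.847)²/182.847 = 0.0443
  (69 − 68.791)²/68.791 = 0.0006
  (67 − 67.209)²/67.209 = 0.0006
  (174 − 151.240)²/151.240 = 3.4251
  (125 − 147.760)²/147.760 = 3.5058
χ² = 4.2231 + 4.3225 + 0.0433 + 0.0443 + 0.0006 + 0.0006 + 3.4251 + 3.5058 = 15.57
df = (4−1)(2−1) = 3. Since 15.57 > 6.251, reject the null hypothesis of independence at α = 0.1.

15.57; reject H₀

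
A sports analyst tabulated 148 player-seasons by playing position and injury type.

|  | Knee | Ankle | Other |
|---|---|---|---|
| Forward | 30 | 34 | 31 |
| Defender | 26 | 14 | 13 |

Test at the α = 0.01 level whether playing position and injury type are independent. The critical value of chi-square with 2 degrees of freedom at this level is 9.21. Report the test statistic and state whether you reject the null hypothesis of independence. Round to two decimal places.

4.42; fail to reject H₀

Row totals: 95, 53. Column totals: 56, 48, 44. Grand total N = 148.
Expected counts (row total × column total / N):
  Forward, Knee: 95×56/148 = 35.946
  Forward, Ankle: 95×48/148 = 30.811
  Forward, Other: 95×44/148 = 28.243
  Defender, Knee: 53×56/148 = 20.054
  Defender, Ankle: 53×48/148 = 17.189
  Defender, Other: 53×44/148 = 15.757
Contributions (O − E)²/E:
  (30 − 35.946)²/35.946 = 0.9836
  (34 − 30.811)²/30.811 = 0.3301
  (31 − 28.243)²/28.243 = 0.2691
  (26 − 20.054)²/20.054 = 1.7630
  (14 − 17.189)²/17.189 = 0.5916
  (13 − 15.757)²/15.757 = 0.4824
χ² = 0.9836 + 0.3301 + 0.2691 + 1.7630 + 0.5916 + 0.4824 = 4.42
df = (2−1)(3−1) = 2. Since 4.42 < 9.21, fail to reject the null hypothesis of independence at α = 0.01.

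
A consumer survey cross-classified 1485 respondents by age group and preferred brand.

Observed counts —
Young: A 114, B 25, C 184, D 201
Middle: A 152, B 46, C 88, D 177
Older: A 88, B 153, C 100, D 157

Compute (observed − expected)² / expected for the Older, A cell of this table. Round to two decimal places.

7.95

Row total (Older) = 498; column total (A) = 354; N = 1485.
Expected count E = 498 × 354 / 1485 = 118.715.
Contribution = (O − E)²/E = (88 − 118.715)² / 118.715 = 7.95.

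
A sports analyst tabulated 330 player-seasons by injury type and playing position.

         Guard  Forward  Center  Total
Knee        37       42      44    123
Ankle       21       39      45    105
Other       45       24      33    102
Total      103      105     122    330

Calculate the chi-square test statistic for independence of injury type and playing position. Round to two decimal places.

14.69

Grand total N = 330.
Expected counts (row total × column total / N):
  Knee, Guard: 123×103/330 = 38.391
  Knee, Forward: 123×105/330 = 39.136
  Knee, Center: 123×122/330 = 45.473
  Ankle, Guard: 105×103/330 = 32.773
  Ankle, Forward: 105×105/330 = 33.409
  Ankle, Center: 105×122/330 = 38.818
  Other, Guard: 102×103/330 = 31.836
  Other, Forward: 102×105/330 = 32.455
  Other, Center: 102×122/330 = 37.709
Contributions (O − E)²/E:
  (37 − 38.391)²/38.391 = 0.0504
  (42 − 39.136)²/39.136 = 0.2096
  (44 − 45.473)²/45.473 = 0.0477
  (21 − 32.773)²/32.773 = 4.2292
  (39 − 33.409)²/33.409 = 0.9357
  (45 − 38.818)²/38.818 = 0.9845
  (45 − 31.836)²/31.836 = 5.4432
  (24 − 32.455)²/32.455 = 2.2027
  (33 − 37.709)²/37.709 = 0.5880
χ² = 0.0504 + 0.2096 + 0.0477 + 4.2292 + 0.9357 + 0.9845 + 5.4432 + 2.2027 + 0.5880 = 14.69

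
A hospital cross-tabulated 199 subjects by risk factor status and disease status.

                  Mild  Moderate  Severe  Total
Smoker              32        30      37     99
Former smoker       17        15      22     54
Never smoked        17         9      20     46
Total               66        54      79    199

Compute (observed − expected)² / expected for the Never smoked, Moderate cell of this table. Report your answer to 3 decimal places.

Row total (Never smoked) = 46; column total (Moderate) = 54; N = 199.
Expected count E = 46 × 54 / 199 = 12.4824.
Contribution = (O − E)²/E = (9 − 12.4824)² / 12.4824 = 0.972.

0.972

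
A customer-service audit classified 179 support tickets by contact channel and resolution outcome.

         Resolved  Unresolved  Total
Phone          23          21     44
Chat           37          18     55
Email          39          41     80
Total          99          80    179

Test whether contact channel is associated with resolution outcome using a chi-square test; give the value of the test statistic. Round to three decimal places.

4.741

Grand total N = 179.
Expected counts (row total × column total / N):
  Phone, Resolved: 44×99/179 = 24.3352
  Phone, Unresolved: 44×80/179 = 19.6648
  Chat, Resolved: 55×99/179 = 30.4190
  Chat, Unresolved: 55×80/179 = 24.5810
  Email, Resolved: 80×99/179 = 44.2458
  Email, Unresolved: 80×80/179 = 35.7542
Contributions (O − E)²/E:
  (23 − 24.3352)²/24.3352 = 0.0733
  (21 − 19.6648)²/19.6648 = 0.0907
  (37 − 30.4190)²/30.4190 = 1.4238
  (18 − 24.5810)²/24.5810 = 1.7619
  (39 − 44.2458)²/44.2458 = 0.6219
  (41 − 35.7542)²/35.7542 = 0.7697
χ² = 0.0733 + 0.0907 + 1.4238 + 1.7619 + 0.6219 + 0.7697 = 4.741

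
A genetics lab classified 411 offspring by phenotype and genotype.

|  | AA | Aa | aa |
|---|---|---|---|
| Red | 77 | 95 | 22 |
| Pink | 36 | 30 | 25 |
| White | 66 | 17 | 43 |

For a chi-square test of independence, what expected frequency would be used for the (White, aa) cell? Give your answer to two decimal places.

27.59

Row total (White) = 126; column total (aa) = 90; grand total N = 411.
Expected count = (row total × column total) / N = 126 × 90 / 411 = 27.59.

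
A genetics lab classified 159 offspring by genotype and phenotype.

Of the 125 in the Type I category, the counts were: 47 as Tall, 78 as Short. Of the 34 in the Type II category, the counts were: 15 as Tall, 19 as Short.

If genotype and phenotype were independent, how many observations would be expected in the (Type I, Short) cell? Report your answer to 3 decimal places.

76.258

Row total (Type I) = 125; column total (Short) = 97; grand total N = 159.
Expected count = (row total × column total) / N = 125 × 97 / 159 = 76.258.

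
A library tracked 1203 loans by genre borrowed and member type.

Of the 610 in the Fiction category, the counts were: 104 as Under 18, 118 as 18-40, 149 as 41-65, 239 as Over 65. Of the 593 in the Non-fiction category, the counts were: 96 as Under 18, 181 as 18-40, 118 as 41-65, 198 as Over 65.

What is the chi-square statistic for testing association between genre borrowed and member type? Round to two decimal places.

20.80

Row totals: 610, 593. Column totals: 200, 299, 267, 437. Grand total N = 1203.
Expected counts (row total × column total / N):
  Fiction, Under 18: 610×200/1203 = 101.413
  Fiction, 18-40: 610×299/1203 = 151.613
  Fiction, 41-65: 610×267/1203 = 135.387
  Fiction, Over 65: 610×437/1203 = 221.588
  Non-fiction, Under 18: 593×200/1203 = 98.587
  Non-fiction, 18-40: 593×299/1203 = 147.387
  Non-fiction, 41-65: 593×267/1203 = 131.613
  Non-fiction, Over 65: 593×437/1203 = 215.412
Contributions (O − E)²/E:
  (104 − 101.413)²/101.413 = 0.0660
  (118 − 151.613)²/151.613 = 7.4521
  (149 − 135.387)²/135.387 = 1.3688
  (239 − 221.588)²/221.588 = 1.3682
  (96 − 98.587)²/98.587 = 0.0679
  (181 − 147.387)²/147.387 = 7.6658
  (118 − 131.613)²/131.613 = 1.4080
  (198 − 215.412)²/215.412 = 1.4074
χ² = 0.0660 + 7.4521 + 1.3688 + 1.3682 + 0.0679 + 7.6658 + 1.4080 + 1.4074 = 20.80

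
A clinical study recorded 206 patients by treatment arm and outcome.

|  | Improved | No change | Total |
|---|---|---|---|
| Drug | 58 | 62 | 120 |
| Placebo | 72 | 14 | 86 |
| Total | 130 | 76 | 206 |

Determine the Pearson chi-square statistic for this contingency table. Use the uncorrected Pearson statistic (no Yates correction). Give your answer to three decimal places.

Grand total N = 206.
Expected counts (row total × column total / N):
  Drug, Improved: 120×130/206 = 75.7282
  Drug, No change: 120×76/206 = 44.2718
  Placebo, Improved: 86×130/206 = 54.2718
  Placebo, No change: 86×76/206 = 31.7282
Contributions (O − E)²/E:
  (58 − 75.7282)²/75.7282 = 4.1502
  (62 − 44.2718)²/44.2718 = 7.0991
  (72 − 54.2718)²/54.2718 = 5.7910
  (14 − 31.7282)²/31.7282 = 9.9057
χ² = 4.1502 + 7.0991 + 5.7910 + 9.9057 = 26.946

26.946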